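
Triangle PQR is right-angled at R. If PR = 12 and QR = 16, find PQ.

By the Pythagorean theorem: PQ^2 = PR^2 + QR^2
PQ^2 = 12^2 + 16^2 = 144 + 256 = 400
PQ = sqrt(400) = 20

20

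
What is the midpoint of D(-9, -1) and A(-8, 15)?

The midpoint is the average of the coordinates:
x: (-9 + -8)/2 = -17/2
y: (-1 + 15)/2 = 7
Midpoint = (-17/2, 7)

(-17/2, 7)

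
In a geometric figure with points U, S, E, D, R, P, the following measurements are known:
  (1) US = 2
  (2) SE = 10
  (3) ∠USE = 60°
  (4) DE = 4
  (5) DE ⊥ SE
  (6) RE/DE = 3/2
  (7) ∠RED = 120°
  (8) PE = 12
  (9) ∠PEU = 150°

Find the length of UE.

Step 1: By the law of cosines on triangle USE: UE² = 2² + 10² − 2·2·10·cos(60°) = 84, so UE = 2·√21.

Therefore, the length of UE = 2·√21.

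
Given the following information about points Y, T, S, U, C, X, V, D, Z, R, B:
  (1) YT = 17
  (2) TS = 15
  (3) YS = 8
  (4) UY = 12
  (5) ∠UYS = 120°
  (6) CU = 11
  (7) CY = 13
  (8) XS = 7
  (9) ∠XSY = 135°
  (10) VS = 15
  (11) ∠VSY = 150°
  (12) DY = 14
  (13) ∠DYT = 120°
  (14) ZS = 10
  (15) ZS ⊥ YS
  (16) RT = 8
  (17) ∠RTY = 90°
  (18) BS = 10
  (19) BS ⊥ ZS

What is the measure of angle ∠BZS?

Step 1: By the law of cosines on triangle ZSB: ZB² = 10² + 10² − 2·10·10·cos(90°) = 200, so ZB = 10·√2.
Step 2: By the inverse law of cosines on triangle BZS: cos(∠BZS) = ((10·√2)² + 10² − 10²) / (2·10·√2·10) = 200/282.84 = 0.7071, so ∠BZS = 45°.

Therefore, the measure of angle ∠BZS = 45°.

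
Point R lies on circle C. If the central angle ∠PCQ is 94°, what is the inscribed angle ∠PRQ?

An inscribed angle intercepts an arc from a point on the circle, while the central angle intercepts the same arc from the center.
The inscribed angle is always half the central angle: 94° / 2 = 47°.

47°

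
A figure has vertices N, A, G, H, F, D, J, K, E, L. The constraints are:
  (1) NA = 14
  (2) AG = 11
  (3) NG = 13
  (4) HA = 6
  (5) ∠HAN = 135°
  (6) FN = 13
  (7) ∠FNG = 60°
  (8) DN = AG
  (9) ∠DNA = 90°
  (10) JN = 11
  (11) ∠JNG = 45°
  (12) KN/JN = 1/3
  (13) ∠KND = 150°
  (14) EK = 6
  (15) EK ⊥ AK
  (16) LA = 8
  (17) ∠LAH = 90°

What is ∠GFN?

Step 1: By the law of cosines on triangle FNG: FG² = 13² + 13² − 2·13·13·cos(60°) = 169, so FG = 13.
Step 2: By the inverse law of cosines on triangle GFN: cos(∠GFN) = (13² + 13² − 13²) / (2·13·13) = 169/338 = 0.5, so ∠GFN = 60°.

Therefore, the measure of angle ∠GFN = 60°.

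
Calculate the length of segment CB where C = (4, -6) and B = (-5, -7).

d = sqrt((-5 - 4)^2 + (-7 - -6)^2)
d = sqrt(-9^2 + -1^2)
d = sqrt(81 + 1)
d = sqrt(82)

sqrt(82)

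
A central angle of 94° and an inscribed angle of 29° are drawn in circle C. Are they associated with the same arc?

By the inscribed angle theorem, the inscribed angle for a central angle of 94° should be 94° / 2 = 47°.
The given inscribed angle is 29°, which does not equal 47°.
Therefore, no, they do not correspond to the same arc.

No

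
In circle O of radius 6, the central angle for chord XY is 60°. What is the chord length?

Chord = 2(6) sin(30°) = 6

6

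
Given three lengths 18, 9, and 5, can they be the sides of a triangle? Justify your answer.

Check the triangle inequality: 9 + 5 = 14 ≤ 18.
Since the sum of two sides does not exceed the third, no triangle can be formed.

No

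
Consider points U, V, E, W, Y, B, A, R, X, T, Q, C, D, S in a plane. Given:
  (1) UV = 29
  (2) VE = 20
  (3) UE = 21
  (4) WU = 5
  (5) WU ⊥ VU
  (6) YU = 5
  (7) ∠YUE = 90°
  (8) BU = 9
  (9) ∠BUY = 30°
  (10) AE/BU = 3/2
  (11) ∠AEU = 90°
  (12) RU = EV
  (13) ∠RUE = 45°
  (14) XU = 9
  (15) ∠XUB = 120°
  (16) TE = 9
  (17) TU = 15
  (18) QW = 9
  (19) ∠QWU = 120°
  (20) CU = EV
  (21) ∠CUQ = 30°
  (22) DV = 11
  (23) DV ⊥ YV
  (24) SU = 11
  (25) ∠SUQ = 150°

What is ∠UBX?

Step 1: By the law of cosines on triangle BUX: BX² = 9² + 9² − 2·9·9·cos(120°) = 243, so BX = 9·√3.
Step 2: By the inverse law of cosines on triangle UBX: cos(∠UBX) = (9² + (9·√3)² − 9²) / (2·9·9·√3) = 243/280.59 = 0.866, so ∠UBX = 30°.

Therefore, the measure of angle ∠UBX = 30°.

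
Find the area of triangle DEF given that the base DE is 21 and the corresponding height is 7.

A triangle's area is half the area of a rectangle with the same base and height.
Area = (1/2) * 21 * 7 = 147/2.

147/2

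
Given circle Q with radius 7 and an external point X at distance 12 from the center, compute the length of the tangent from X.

Let T be the point of tangency. Then QT ⊥ XT (radius ⊥ tangent).
In right triangle QTX: QX² = QT² + XT²
12² = 7² + XT²
XT² = 95, XT = sqrt(95)

sqrt(95)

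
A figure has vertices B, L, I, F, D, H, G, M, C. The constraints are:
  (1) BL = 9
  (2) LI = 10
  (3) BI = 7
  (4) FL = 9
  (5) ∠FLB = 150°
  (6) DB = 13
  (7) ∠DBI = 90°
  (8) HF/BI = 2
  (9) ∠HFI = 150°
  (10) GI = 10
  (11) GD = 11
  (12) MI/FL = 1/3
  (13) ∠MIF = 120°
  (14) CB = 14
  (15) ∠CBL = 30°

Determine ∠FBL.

Step 1: By the law of cosines on triangle BLF: BF² = 9² + 9² − 2·9·9·cos(150°) = 302.3, so BF ≈ 17.39.
Step 2: By the inverse law of cosines on triangle FBL: cos(∠FBL) = (17.39² + 9² − 9²) / (2·17.39·9) = 302.3/312.96 = 0.9659, so ∠FBL = 15°.

Therefore, the measure of angle ∠FBL = 15°.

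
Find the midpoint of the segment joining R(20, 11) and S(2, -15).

M = ((x₁ + x₂)/2, (y₁ + y₂)/2)
= ((20 + 2)/2, (11 + -15)/2)
= (22/2, -4/2) = (11, -2)

(11, -2)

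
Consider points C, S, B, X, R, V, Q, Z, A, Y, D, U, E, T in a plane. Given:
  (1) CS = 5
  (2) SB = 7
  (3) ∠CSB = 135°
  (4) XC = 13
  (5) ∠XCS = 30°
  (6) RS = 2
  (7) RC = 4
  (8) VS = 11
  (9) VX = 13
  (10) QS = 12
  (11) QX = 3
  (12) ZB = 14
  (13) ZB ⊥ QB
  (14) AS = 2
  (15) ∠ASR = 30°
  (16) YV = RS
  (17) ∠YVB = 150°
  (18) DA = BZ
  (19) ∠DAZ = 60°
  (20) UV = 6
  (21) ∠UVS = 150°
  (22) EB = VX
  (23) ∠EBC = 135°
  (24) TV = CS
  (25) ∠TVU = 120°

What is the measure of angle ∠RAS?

Step 1: By the law of cosines on triangle ASR: AR² = 2² + 2² − 2·2·2·cos(30°) = 1.07, so AR ≈ 1.04.
Step 2: By the inverse law of cosines on triangle RAS: cos(∠RAS) = (1.04² + 2² − 2²) / (2·1.04·2) = 1.07/4.14 = 0.2588, so ∠RAS = 75°.

Therefore, the measure of angle ∠RAS = 75°.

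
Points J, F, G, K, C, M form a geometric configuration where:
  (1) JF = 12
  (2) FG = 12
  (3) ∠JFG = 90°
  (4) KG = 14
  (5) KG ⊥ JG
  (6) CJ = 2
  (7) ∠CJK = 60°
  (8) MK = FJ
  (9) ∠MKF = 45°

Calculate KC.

Step 1: By the law of cosines on triangle JFG: JG² = 12² + 12² − 2·12·12·cos(90°) = 288, so JG = 12·√2.
Step 2: By the law of cosines on triangle JGK: JK² = (12·√2)² + 14² − 2·12·√2·14·cos(90°) = 484, so JK = 22.
Step 3: By the law of cosines on triangle KJC: KC² = 22² + 2² − 2·22·2·cos(60°) = 444, so KC = 2·√111.

Therefore, the length of KC = 2·√111.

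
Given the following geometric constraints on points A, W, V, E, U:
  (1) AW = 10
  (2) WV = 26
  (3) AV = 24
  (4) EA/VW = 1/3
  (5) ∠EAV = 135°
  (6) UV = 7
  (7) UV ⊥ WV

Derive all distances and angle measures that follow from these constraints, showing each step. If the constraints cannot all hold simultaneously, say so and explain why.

The constraints are consistent.

From the given relations:
  EA = 1/3·VW = 1/3·26 ≈ 8.67

Step 1: From WV = 26, VU = 7, and ∠WVU = 90°, by the law of cosines:
  WU² = WV² + VU² - 2·WV·VU·cos(90°) = 676 + 49 - 0 = 725
  WU = 5·√29

Step 2: From VA = 24, AE = 8.67, and ∠VAE = 135°, by the law of cosines:
  VE² = VA² + AE² - 2·VA·AE·cos(135°) = 576 + 75.11 + 294.2 = 945.3
  VE ≈ 30.75

Step 3: From AV = 24, AW = 10, VW = 26, by the inverse law of cosines:
  cos(∠VAW) = (AV² + AW² - VW²) / (2·AV·AW)
  ∠VAW = 90°

Step 4: From WA = 10, WV = 26, AV = 24, by the inverse law of cosines:
  cos(∠AWV) = (WA² + WV² - AV²) / (2·WA·WV)
  ∠AWV = 67.38°

Step 5: From VA = 24, VW = 26, AW = 10, by the inverse law of cosines:
  cos(∠AVW) = (VA² + VW² - AW²) / (2·VA·VW)
  ∠AVW = 22.62°

Step 6: From WU = 5·√29, WV = 26, UV = 7, by the inverse law of cosines:
  cos(∠UWV) = (WU² + WV² - UV²) / (2·WU·WV)
  ∠UWV = 15.07°

Step 7: From VA = 24, VE = 30.75, AE = 8.67, by the inverse law of cosines:
  cos(∠AVE) = (VA² + VE² - AE²) / (2·VA·VE)
  ∠AVE = 11.5°

Step 8: From EA = 8.67, EV = 30.75, AV = 24, by the inverse law of cosines:
  cos(∠AEV) = (EA² + EV² - AV²) / (2·EA·EV)
  ∠AEV = 33.5°

Step 9: From UV = 7, UW = 5·√29, VW = 26, by the inverse law of cosines:
  cos(∠VUW) = (UV² + UW² - VW²) / (2·UV·UW)
  ∠VUW = 74.93°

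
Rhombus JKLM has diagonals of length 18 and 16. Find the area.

Area = (18 * 16) / 2 = 288 / 2 = 144

144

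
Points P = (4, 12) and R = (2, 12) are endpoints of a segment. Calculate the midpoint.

The midpoint is the average of the coordinates:
x: (4 + 2)/2 = 3
y: (12 + 12)/2 = 12
Midpoint = (3, 12)

(3, 12)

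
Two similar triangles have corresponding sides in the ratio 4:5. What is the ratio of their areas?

The ratio of areas of similar triangles equals the square of the side ratio.
Side ratio = 4:5
Area ratio = (4/5)^2 = 16/25 = 16:25

16:25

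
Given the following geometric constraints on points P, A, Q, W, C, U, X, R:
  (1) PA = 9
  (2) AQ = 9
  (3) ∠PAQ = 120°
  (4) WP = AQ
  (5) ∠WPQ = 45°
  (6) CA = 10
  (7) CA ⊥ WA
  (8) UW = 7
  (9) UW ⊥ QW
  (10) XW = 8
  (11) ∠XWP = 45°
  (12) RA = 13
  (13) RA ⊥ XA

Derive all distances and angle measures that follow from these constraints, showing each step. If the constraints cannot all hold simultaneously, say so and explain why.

The constraints are consistent.

From the given relations:
  WP = AQ = 9

Step 1: From PA = 9, AQ = 9, and ∠PAQ = 120°, by the law of cosines:
  PQ² = PA² + AQ² - 2·PA·AQ·cos(120°) = 81 + 81 + 81 = 243
  PQ = 9·√3

Step 2: From PW = 9, WX = 8, and ∠PWX = 45°, by the law of cosines:
  PX² = PW² + WX² - 2·PW·WX·cos(45°) = 81 + 64 - 101.8 = 43.18
  PX ≈ 6.57

Step 3: From QP = 9·√3, PW = 9, and ∠QPW = 45°, by the law of cosines:
  QW² = QP² + PW² - 2·QP·PW·cos(45°) = 243 + 81 - 198.4 = 125.6
  QW ≈ 11.21

Step 4: From PA = 9, PQ = 9·√3, AQ = 9, by the inverse law of cosines:
  cos(∠APQ) = (PA² + PQ² - AQ²) / (2·PA·PQ)
  ∠APQ = 30°

Step 5: From PW = 9, PX = 6.57, WX = 8, by the inverse law of cosines:
  cos(∠WPX) = (PW² + PX² - WX²) / (2·PW·PX)
  ∠WPX = 59.42°

Step 6: From QA = 9, QP = 9·√3, AP = 9, by the inverse law of cosines:
  cos(∠AQP) = (QA² + QP² - AP²) / (2·QA·QP)
  ∠AQP = 30°

Step 7: From XP = 6.57, XW = 8, PW = 9, by the inverse law of cosines:
  cos(∠PXW) = (XP² + XW² - PW²) / (2·XP·XW)
  ∠PXW = 75.58°

Step 8: From QW = 11.21, WU = 7, and ∠QWU = 90°, by the law of cosines:
  QU² = QW² + WU² - 2·QW·WU·cos(90°) = 125.6 + 49 - 0 = 174.6
  QU ≈ 13.21

Step 9: From QP = 9·√3, QW = 11.21, PW = 9, by the inverse law of cosines:
  cos(∠PQW) = (QP² + QW² - PW²) / (2·QP·QW)
  ∠PQW = 34.6°

Step 10: From WP = 9, WQ = 11.21, PQ = 9·√3, by the inverse law of cosines:
  cos(∠PWQ) = (WP² + WQ² - PQ²) / (2·WP·WQ)
  ∠PWQ = 100.4°

Step 11: From QU = 13.21, QW = 11.21, UW = 7, by the inverse law of cosines:
  cos(∠UQW) = (QU² + QW² - UW²) / (2·QU·QW)
  ∠UQW = 31.99°

Step 12: From UQ = 13.21, UW = 7, QW = 11.21, by the inverse law of cosines:
  cos(∠QUW) = (UQ² + UW² - QW²) / (2·UQ·UW)
  ∠QUW = 58.01°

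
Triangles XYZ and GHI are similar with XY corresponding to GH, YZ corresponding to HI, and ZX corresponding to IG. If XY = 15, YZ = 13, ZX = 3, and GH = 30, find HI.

k = 30/15 = 2. HI = 2 * 13 = 26.

26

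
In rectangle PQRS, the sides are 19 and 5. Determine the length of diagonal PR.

Using the Pythagorean theorem:
d² = 19² + 5² = 361 + 25 = 386
d = sqrt(386)

sqrt(386)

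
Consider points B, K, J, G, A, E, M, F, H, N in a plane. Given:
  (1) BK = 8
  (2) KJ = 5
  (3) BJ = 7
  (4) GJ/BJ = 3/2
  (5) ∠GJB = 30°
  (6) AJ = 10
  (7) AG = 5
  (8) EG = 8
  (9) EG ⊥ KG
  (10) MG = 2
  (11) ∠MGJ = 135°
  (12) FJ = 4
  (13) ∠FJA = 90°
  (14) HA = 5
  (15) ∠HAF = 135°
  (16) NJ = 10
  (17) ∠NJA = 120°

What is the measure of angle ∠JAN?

Step 1: By the law of cosines on triangle AJN: AN² = 10² + 10² − 2·10·10·cos(120°) = 300, so AN = 10·√3.
Step 2: By the inverse law of cosines on triangle JAN: cos(∠JAN) = (10² + (10·√3)² − 10²) / (2·10·10·√3) = 300/346.41 = 0.866, so ∠JAN = 30°.

Therefore, the measure of angle ∠JAN = 30°.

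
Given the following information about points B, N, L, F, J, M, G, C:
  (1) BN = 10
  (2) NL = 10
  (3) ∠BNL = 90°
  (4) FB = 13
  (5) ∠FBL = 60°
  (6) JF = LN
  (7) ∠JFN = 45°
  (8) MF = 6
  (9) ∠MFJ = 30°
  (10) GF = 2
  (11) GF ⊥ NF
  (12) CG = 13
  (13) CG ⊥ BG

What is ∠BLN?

Step 1: By the law of cosines on triangle LNB: LB² = 10² + 10² − 2·10·10·cos(90°) = 200, so LB = 10·√2.
Step 2: By the inverse law of cosines on triangle BLN: cos(∠BLN) = ((10·√2)² + 10² − 10²) / (2·10·√2·10) = 200/282.84 = 0.7071, so ∠BLN = 45°.

Therefore, the measure of angle ∠BLN = 45°.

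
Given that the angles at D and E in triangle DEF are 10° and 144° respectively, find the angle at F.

Let angle F = x. Then 10 + 144 + x = 180.
x = 180 - 154 = 26 degrees.

26 degrees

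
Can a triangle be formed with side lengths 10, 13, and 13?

For three segments to close into a triangle, no single side can be as long as the other two combined.
The longest side is 13, and 10 + 13 = 23 > 13.
A triangle can be formed.

Yes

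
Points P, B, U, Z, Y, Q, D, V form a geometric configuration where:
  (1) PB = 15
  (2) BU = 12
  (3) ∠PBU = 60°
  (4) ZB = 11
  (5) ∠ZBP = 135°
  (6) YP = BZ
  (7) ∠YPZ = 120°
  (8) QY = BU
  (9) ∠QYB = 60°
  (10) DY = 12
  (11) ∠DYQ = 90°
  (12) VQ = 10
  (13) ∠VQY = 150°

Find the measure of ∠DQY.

From the given relations: QY = BU = 12.
Step 1: By the law of cosines on triangle QYD: QD² = 12² + 12² − 2·12·12·cos(90°) = 288, so QD = 12·√2.
Step 2: By the inverse law of cosines on triangle DQY: cos(∠DQY) = ((12·√2)² + 12² − 12²) / (2·12·√2·12) = 288/407.29 = 0.7071, so ∠DQY = 45°.

Therefore, the measure of angle ∠DQY = 45°.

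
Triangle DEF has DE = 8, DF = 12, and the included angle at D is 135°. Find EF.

Law of cosines: EF^2 = 8^2 + 12^2 - 2(8)(12)cos(135°) = 96*sqrt(2) + 208, so EF = 4*sqrt(6*sqrt(2) + 13).

4*sqrt(6*sqrt(2) + 13)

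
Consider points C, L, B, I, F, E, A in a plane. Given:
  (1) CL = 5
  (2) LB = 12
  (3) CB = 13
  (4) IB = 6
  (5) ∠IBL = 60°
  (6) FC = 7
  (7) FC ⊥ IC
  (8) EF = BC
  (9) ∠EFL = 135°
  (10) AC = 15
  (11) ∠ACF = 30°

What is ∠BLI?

Step 1: By the law of cosines on triangle LBI: LI² = 12² + 6² − 2·12·6·cos(60°) = 108, so LI = 6·√3.
Step 2: By the inverse law of cosines on triangle BLI: cos(∠BLI) = (12² + (6·√3)² − 6²) / (2·12·6·√3) = 216/249.42 = 0.866, so ∠BLI = 30°.

Therefore, the measure of angle ∠BLI = 30°.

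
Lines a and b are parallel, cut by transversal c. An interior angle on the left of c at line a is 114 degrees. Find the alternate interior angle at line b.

Alternate interior angles lie on opposite sides of the transversal, between the parallel lines.
By the alternate interior angle theorem, they are equal: 114 degrees.

114 degrees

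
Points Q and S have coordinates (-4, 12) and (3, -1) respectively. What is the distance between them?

The horizontal distance is |3 - -4| = 7 and the vertical distance is |-1 - 12| = 13.
By the Pythagorean theorem, d = sqrt(7^2 + 13^2) = sqrt(218).

sqrt(218)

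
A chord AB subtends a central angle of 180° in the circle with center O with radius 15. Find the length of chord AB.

Chord = 2(15) sin(90°) = 30

30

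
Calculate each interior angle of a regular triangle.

Each interior angle of a regular n-gon is (n - 2) * 180 / n.
For n = 3: (3 - 2) * 180 / 3 = 180/3 = 60 degrees.

60 degrees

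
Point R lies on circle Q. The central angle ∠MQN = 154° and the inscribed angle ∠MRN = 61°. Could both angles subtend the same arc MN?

By the inscribed angle theorem, the inscribed angle for a central angle of 154° should be 154° / 2 = 77°.
The given inscribed angle is 61°, which does not equal 77°.
Therefore, no, they do not correspond to the same arc.

No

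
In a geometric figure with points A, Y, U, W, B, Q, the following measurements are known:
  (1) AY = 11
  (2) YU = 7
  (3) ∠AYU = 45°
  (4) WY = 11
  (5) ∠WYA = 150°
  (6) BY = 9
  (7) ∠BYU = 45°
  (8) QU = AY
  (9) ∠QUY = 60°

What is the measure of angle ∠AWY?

Step 1: By the law of cosines on triangle WYA: WA² = 11² + 11² − 2·11·11·cos(150°) = 451.58, so WA ≈ 21.25.
Step 2: By the inverse law of cosines on triangle AWY: cos(∠AWY) = (21.25² + 11² − 11²) / (2·21.25·11) = 451.58/467.51 = 0.9659, so ∠AWY = 15°.

Therefore, the measure of angle ∠AWY = 15°.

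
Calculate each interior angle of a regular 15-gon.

Each interior angle of a regular n-gon is (n - 2) * 180 / n.
For n = 15: (15 - 2) * 180 / 15 = 2340/15 = 156 degrees.

156 degrees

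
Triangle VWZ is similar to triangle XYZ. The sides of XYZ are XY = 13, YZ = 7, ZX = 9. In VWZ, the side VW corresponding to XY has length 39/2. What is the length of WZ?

Similar triangles have proportional sides. Setting up the proportion:
VW / XY = WZ / YZ
39/2 / 13 = WZ / 7
WZ = 7 * 39/2 / 13 = 21/2.

21/2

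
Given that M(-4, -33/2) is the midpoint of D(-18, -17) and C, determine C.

Using the midpoint formula: M = ((x1 + x2)/2, (y1 + y2)/2)
We know M = (-4, -33/2) and D = (-18, -17)
For x: -4 = (-18 + x2)/2, so x2 = 2*-4 - -18 = 10
For y: -33/2 = (-17 + y2)/2, so y2 = 2*-33/2 - -17 = -16
C = (10, -16)

(10, -16)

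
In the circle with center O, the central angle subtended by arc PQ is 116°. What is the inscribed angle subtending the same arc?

An inscribed angle intercepts an arc from a point on the circle, while the central angle intercepts the same arc from the center.
The inscribed angle is always half the central angle: 116° / 2 = 58°.

58°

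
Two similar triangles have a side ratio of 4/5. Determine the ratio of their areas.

Area ratio = (side ratio)^2 = (4/5)^2 = 16:25.

16:25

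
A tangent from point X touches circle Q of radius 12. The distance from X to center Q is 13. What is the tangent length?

The tangent, radius, and line from the external point to the center form a right triangle.
The right angle is where the tangent meets the radius.
By the Pythagorean theorem: tangent² + 12² = 13²
tangent² = 169 - 144 = 25
tangent = 5

5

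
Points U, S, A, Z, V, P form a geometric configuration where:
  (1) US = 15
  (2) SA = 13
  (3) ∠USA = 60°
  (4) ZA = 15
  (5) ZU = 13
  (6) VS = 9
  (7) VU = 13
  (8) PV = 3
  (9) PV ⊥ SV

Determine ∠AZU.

Step 1: By the law of cosines on triangle ASU: AU² = 13² + 15² − 2·13·15·cos(60°) = 199, so AU = √199.
Step 2: By the inverse law of cosines on triangle AZU: cos(∠AZU) = (15² + 13² − √199²) / (2·15·13) = 195/390 = 0.5, so ∠AZU = 60°.

Therefore, the measure of angle ∠AZU = 60°.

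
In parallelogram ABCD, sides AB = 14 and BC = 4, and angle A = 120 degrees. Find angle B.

Consecutive angles are supplementary: angle B = 180 - 120 = 60 degrees.

60 degrees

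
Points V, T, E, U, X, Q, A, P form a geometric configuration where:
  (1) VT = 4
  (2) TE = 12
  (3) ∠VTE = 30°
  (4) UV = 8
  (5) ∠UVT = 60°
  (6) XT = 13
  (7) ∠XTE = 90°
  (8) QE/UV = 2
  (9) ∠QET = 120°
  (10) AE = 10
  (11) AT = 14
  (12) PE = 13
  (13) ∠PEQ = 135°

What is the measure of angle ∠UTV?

Step 1: By the law of cosines on triangle TVU: TU² = 4² + 8² − 2·4·8·cos(60°) = 48, so TU = 4·√3.
Step 2: By the inverse law of cosines on triangle UTV: cos(∠UTV) = ((4·√3)² + 4² − 8²) / (2·4·√3·4) = 0/55.43 = 0, so ∠UTV = 90°.

Therefore, the measure of angle ∠UTV = 90°.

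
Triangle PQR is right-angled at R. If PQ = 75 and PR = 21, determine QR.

By the Pythagorean theorem: QR^2 = PQ^2 - PR^2
QR^2 = 75^2 - 21^2 = 5625 - 441 = 5184
QR = sqrt(5184) = 72

72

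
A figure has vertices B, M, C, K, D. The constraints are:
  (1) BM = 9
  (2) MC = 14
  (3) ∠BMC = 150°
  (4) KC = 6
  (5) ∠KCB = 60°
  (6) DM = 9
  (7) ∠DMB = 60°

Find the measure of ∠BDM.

Step 1: By the law of cosines on triangle DMB: DB² = 9² + 9² − 2·9·9·cos(60°) = 81, so DB = 9.
Step 2: By the inverse law of cosines on triangle BDM: cos(∠BDM) = (9² + 9² − 9²) / (2·9·9) = 81/162 = 0.5, so ∠BDM = 60°.

Therefore, the measure of angle ∠BDM = 60°.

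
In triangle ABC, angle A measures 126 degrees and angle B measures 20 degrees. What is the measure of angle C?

The interior angles sum to 180°: angle C = 180 - 126 - 20 = 34°.
The triangle is obtuse (angles 126°, 20°, 34°).

34 degrees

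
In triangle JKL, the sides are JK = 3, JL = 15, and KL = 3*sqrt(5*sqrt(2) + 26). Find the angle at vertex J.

When all three sides of a triangle are known, the law of cosines can be rearranged to find any angle.
cos(C) = (a² + b² - c²) / (2ab) gives cos(J) = -sqrt(2)/2.
Taking the inverse cosine: J = 135°.

135°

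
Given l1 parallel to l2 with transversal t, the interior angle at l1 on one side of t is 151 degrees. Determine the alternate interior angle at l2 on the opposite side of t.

Alternate interior angles are equal: 151 degrees.

151 degrees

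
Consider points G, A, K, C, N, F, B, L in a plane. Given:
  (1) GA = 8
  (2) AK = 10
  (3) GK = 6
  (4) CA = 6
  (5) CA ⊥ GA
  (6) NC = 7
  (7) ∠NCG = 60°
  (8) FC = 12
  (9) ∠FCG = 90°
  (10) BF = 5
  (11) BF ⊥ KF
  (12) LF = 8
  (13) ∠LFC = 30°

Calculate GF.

Step 1: By the law of cosines on triangle CAG: CG² = 6² + 8² − 2·6·8·cos(90°) = 100, so CG = 10.
Step 2: By the law of cosines on triangle GCF: GF² = 10² + 12² − 2·10·12·cos(90°) = 244, so GF = 2·√61.

Therefore, the length of GF = 2·√61.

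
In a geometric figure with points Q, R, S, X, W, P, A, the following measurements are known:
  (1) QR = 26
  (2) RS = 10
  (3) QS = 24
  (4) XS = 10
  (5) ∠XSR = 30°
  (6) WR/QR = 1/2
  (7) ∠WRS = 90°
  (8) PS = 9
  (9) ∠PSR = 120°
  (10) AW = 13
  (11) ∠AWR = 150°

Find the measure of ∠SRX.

Step 1: By the law of cosines on triangle RSX: RX² = 10² + 10² − 2·10·10·cos(30°) = 26.79, so RX ≈ 5.18.
Step 2: By the inverse law of cosines on triangle SRX: cos(∠SRX) = (10² + 5.18² − 10²) / (2·10·5.18) = 26.79/103.53 = 0.2588, so ∠SRX = 75°.

Therefore, the measure of angle ∠SRX = 75°.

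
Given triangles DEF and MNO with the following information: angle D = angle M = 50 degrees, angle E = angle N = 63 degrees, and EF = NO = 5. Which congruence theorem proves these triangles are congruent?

The given information matches AAS: Two pairs of corresponding angles and a non-included side are equal (Angle-Angle-Side).

AAS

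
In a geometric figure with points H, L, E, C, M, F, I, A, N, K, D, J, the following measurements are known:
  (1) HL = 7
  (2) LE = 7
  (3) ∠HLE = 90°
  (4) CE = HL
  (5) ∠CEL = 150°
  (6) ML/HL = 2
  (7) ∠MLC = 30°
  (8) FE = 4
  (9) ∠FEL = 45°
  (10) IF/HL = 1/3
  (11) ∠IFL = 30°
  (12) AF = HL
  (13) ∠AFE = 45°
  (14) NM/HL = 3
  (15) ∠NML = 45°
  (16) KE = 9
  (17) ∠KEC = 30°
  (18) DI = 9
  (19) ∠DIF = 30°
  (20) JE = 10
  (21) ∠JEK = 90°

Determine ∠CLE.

From the given relations: CE = HL = 7.
Step 1: By the law of cosines on triangle LEC: LC² = 7² + 7² − 2·7·7·cos(150°) = 182.87, so LC ≈ 13.52.
Step 2: By the inverse law of cosines on triangle CLE: cos(∠CLE) = (13.52² + 7² − 7²) / (2·13.52·7) = 182.87/189.32 = 0.9659, so ∠CLE = 15°.

Therefore, the measure of angle ∠CLE = 15°.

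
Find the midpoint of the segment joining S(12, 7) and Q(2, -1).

The midpoint is the average of the coordinates:
x: (12 + 2)/2 = 7
y: (7 + -1)/2 = 3
Midpoint = (7, 3)

(7, 3)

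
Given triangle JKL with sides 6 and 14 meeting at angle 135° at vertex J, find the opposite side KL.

By the law of cosines: KL^2 = JK^2 + JL^2 - 2*JK*JL*cos(J)
KL^2 = 6^2 + 14^2 - 2*6*14*cos(135°)
KL^2 = 36 + 196 - 168*(-sqrt(2)/2)
KL^2 = 84*sqrt(2) + 232
KL = 2*sqrt(21*sqrt(2) + 58)

2*sqrt(21*sqrt(2) + 58)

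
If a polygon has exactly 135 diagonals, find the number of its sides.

Using d = n(n - 3)/2, we solve 135 = n(n - 3)/2.
So n(n - 3) = 270.
Testing n = 18: 18 * 15 = 270 = 270. Correct.
The polygon has 18 sides.

18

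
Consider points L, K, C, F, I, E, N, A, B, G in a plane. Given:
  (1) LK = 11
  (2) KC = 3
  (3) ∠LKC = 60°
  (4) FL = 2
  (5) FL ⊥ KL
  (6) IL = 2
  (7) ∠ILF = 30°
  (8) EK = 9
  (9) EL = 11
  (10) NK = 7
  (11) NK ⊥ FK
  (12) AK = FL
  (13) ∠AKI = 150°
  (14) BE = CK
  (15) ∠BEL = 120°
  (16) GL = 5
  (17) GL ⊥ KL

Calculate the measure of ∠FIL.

Step 1: By the law of cosines on triangle ILF: IF² = 2² + 2² − 2·2·2·cos(30°) = 1.07, so IF ≈ 1.04.
Step 2: By the inverse law of cosines on triangle FIL: cos(∠FIL) = (1.04² + 2² − 2²) / (2·1.04·2) = 1.07/4.14 = 0.2588, so ∠FIL = 75°.

Therefore, the measure of angle ∠FIL = 75°.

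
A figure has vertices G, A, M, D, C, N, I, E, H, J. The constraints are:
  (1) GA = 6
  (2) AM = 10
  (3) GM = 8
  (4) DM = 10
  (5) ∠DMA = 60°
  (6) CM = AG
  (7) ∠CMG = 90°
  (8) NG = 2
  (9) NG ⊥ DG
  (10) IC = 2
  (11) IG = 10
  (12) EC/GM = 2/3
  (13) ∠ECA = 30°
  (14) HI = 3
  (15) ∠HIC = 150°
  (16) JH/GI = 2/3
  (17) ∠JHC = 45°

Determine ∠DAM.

Step 1: By the law of cosines on triangle AMD: AD² = 10² + 10² − 2·10·10·cos(60°) = 100, so AD = 10.
Step 2: By the inverse law of cosines on triangle DAM: cos(∠DAM) = (10² + 10² − 10²) / (2·10·10) = 100/200 = 0.5, so ∠DAM = 60°.

Therefore, the measure of angle ∠DAM = 60°.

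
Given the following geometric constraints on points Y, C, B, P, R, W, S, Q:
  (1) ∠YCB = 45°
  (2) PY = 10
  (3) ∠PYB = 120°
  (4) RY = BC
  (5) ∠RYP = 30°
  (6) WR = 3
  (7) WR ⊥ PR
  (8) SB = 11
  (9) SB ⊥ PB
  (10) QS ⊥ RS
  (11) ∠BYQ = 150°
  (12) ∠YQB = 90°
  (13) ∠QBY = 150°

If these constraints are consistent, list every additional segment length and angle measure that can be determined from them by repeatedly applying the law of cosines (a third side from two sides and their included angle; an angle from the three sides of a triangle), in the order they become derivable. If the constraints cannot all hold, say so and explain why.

These constraints are not satisfiable: (11), (12) and (13) are the three interior angles of triangle BYQ, which must sum to 180°, but 150° + 90° + 150° = 390°. No planar figure meets all of them, so nothing further can be derived.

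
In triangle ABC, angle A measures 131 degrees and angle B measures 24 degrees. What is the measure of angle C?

The interior angles sum to 180°: angle C = 180 - 131 - 24 = 25°.
The triangle is obtuse (angles 131°, 24°, 25°).

25 degrees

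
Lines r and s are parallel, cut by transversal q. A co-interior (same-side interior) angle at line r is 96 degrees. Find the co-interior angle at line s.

Co-interior angles (same-side interior) formed by parallel lines and a transversal are supplementary (sum to 180 degrees).
The given angle is 96 degrees.
The co-interior angle = 180 - 96 = 84 degrees.

84 degrees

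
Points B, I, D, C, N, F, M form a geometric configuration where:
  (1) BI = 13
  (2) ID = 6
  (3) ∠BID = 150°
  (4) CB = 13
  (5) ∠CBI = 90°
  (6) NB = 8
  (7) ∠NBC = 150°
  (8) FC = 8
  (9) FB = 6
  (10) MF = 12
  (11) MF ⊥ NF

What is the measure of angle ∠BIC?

Step 1: By the law of cosines on triangle IBC: IC² = 13² + 13² − 2·13·13·cos(90°) = 338, so IC = 13·√2.
Step 2: By the inverse law of cosines on triangle BIC: cos(∠BIC) = (13² + (13·√2)² − 13²) / (2·13·13·√2) = 338/478 = 0.7071, so ∠BIC = 45°.

Therefore, the measure of angle ∠BIC = 45°.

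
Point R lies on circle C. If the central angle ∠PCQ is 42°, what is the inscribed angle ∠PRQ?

Inscribed angle = 42° / 2 = 21° (inscribed angle theorem).

21°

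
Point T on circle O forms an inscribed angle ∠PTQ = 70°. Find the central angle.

Central angle = 2 × 70° = 140° (inscribed angle theorem).

140°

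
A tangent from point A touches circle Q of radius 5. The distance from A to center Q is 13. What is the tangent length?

tangent = √(d² - r²) = √(13² - 5²) = √(169 - 25) = √144 = 12

12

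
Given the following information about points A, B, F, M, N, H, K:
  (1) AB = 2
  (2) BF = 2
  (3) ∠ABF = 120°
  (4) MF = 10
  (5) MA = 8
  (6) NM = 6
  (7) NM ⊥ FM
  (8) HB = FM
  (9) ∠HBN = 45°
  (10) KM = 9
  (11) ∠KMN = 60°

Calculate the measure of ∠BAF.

Step 1: By the law of cosines on triangle ABF: AF² = 2² + 2² − 2·2·2·cos(120°) = 12, so AF = 2·√3.
Step 2: By the inverse law of cosines on triangle BAF: cos(∠BAF) = (2² + (2·√3)² − 2²) / (2·2·2·√3) = 12/13.86 = 0.866, so ∠BAF = 30°.

Therefore, the measure of angle ∠BAF = 30°.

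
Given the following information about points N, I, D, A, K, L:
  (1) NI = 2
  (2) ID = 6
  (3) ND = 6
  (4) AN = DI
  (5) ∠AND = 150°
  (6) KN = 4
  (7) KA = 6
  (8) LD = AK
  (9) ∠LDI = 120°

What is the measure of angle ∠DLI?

From the given relations: LD = AK = 6.
Step 1: By the law of cosines on triangle LDI: LI² = 6² + 6² − 2·6·6·cos(120°) = 108, so LI = 6·√3.
Step 2: By the inverse law of cosines on triangle DLI: cos(∠DLI) = (6² + (6·√3)² − 6²) / (2·6·6·√3) = 108/124.71 = 0.866, so ∠DLI = 30°.

Therefore, the measure of angle ∠DLI = 30°.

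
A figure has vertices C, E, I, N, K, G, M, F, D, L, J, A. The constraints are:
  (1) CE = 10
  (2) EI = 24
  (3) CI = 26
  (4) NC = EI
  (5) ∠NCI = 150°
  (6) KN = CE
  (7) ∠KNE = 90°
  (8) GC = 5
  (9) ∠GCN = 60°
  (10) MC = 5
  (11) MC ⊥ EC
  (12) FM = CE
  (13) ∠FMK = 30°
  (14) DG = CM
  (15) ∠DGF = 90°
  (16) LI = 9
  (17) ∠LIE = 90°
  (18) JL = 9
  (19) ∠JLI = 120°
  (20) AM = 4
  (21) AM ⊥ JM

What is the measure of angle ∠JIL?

Step 1: By the law of cosines on triangle ILJ: IJ² = 9² + 9² − 2·9·9·cos(120°) = 243, so IJ = 9·√3.
Step 2: By the inverse law of cosines on triangle JIL: cos(∠JIL) = ((9·√3)² + 9² − 9²) / (2·9·√3·9) = 243/280.59 = 0.866, so ∠JIL = 30°.

Therefore, the measure of angle ∠JIL = 30°.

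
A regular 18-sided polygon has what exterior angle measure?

Each exterior angle of a regular n-gon is 360 / n.
For n = 18: 360 / 18 = 20 degrees.

20 degrees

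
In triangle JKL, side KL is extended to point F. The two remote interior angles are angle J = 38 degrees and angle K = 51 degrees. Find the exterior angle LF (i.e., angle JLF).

The interior angle at L is 180 - 38 - 51 = 91 degrees.
The exterior angle and interior angle at L are supplementary:
Exterior angle = 180 - 91 = 89 degrees.

89 degrees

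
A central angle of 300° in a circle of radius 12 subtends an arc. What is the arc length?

Arc length = 2πr × θ/360
= 2π × 12 × 5/6
= 20*pi

20*pi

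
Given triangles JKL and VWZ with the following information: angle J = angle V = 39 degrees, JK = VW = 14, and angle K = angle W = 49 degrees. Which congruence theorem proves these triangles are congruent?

The given information matches ASA: Two pairs of corresponding angles and the included side are equal (Angle-Side-Angle).

ASA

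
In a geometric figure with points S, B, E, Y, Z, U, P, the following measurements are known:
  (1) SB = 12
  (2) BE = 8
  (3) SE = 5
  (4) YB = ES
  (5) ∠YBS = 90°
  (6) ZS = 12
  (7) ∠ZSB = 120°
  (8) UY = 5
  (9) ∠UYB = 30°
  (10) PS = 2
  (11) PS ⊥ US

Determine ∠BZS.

Step 1: By the law of cosines on triangle ZSB: ZB² = 12² + 12² − 2·12·12·cos(120°) = 432, so ZB = 12·√3.
Step 2: By the inverse law of cosines on triangle BZS: cos(∠BZS) = ((12·√3)² + 12² − 12²) / (2·12·√3·12) = 432/498.83 = 0.866, so ∠BZS = 30°.

Therefore, the measure of angle ∠BZS = 30°.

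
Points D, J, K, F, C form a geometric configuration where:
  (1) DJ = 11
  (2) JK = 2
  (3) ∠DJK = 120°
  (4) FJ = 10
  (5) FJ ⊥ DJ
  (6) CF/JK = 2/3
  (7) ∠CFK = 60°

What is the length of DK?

Step 1: By the law of cosines on triangle DJK: DK² = 11² + 2² − 2·11·2·cos(120°) = 147, so DK = 7·√3.

Therefore, the length of DK = 7·√3.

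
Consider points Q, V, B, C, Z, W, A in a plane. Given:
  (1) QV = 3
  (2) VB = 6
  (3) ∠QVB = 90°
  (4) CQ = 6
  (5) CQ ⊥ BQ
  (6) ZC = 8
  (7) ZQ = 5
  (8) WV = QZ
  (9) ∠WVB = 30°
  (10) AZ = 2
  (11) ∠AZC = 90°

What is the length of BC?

Step 1: By the law of cosines on triangle BVQ: BQ² = 6² + 3² − 2·6·3·cos(90°) = 45, so BQ = 3·√5.
Step 2: By the law of cosines on triangle BQC: BC² = (3·√5)² + 6² − 2·3·√5·6·cos(90°) = 81, so BC = 9.

Therefore, the length of BC = 9.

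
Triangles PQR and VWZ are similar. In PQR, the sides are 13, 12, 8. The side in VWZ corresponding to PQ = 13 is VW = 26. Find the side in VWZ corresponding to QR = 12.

Since the triangles are similar, the ratio of corresponding sides is constant.
Scale factor k = VW / PQ = 26 / 13 = 2
WZ = k * QR = 2 * 12 = 24

24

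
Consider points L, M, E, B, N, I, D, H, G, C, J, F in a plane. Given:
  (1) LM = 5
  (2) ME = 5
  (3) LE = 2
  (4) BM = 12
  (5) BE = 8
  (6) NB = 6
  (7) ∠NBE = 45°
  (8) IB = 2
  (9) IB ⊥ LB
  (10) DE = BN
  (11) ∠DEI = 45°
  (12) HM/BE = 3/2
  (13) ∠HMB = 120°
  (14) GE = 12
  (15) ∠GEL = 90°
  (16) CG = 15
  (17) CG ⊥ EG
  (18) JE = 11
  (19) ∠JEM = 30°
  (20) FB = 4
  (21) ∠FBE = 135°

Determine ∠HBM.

From the given relations: HM = 3/2·BE = 3/2·8 = 12.
Step 1: By the law of cosines on triangle BMH: BH² = 12² + 12² − 2·12·12·cos(120°) = 432, so BH = 12·√3.
Step 2: By the inverse law of cosines on triangle HBM: cos(∠HBM) = ((12·√3)² + 12² − 12²) / (2·12·√3·12) = 432/498.83 = 0.866, so ∠HBM = 30°.

Therefore, the measure of angle ∠HBM = 30°.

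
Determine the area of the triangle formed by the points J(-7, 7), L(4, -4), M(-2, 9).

Shoelace: Area = (1/2)|-7(-4-9) + 4(9-7) + -2(7--4)| = (1/2)(77) = 77/2

77/2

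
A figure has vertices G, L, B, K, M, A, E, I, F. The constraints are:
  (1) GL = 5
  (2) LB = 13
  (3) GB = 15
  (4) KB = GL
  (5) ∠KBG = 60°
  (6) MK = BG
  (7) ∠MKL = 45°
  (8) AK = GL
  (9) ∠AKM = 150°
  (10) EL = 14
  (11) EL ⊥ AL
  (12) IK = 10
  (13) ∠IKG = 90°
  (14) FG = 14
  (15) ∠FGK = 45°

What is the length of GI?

From the given relations: KB = GL = 5.
Step 1: By the law of cosines on triangle GBK: GK² = 15² + 5² − 2·15·5·cos(60°) = 175, so GK = 5·√7.
Step 2: By the law of cosines on triangle GKI: GI² = (5·√7)² + 10² − 2·5·√7·10·cos(90°) = 275, so GI = 5·√11.

Therefore, the length of GI = 5·√11.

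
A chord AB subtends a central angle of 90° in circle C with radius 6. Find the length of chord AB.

Chord length = 2r sin(θ/2)
= 2 × 6 × sin(90°/2)
= 2 × 6 × sin(45°)
= 6*sqrt(2)

6*sqrt(2)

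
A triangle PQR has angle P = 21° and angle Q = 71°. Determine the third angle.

The interior angles sum to 180°: angle R = 180 - 21 - 71 = 88°.
The triangle is acute (angles 21°, 71°, 88°).

88 degrees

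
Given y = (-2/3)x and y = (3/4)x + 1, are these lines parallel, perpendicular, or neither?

Slope of line 1: m1 = -2/3
Slope of line 2: m2 = 3/4
For parallel lines we need equal slopes: -2/3 != 3/4.
For perpendicular lines we need m1*m2 = -1: (-2/3)(3/4) = -1/2 != -1.
Since neither condition holds, the lines are neither parallel nor perpendicular.

Neither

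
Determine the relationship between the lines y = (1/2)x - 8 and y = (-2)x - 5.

Slope of line 1: m1 = 1/2
Slope of line 2: m2 = -2
m1 * m2 = (1/2) * (-2) = -1 = -1, so the lines are perpendicular.

Perpendicular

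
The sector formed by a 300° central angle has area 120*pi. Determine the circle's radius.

The sector covers 300°/360° = 5/6 of the full circle.
Full circle area = 120*pi / 5/6 = 144*pi.
Since full area = πr², we get r² = 144*pi/π = 144, so r = 12.

12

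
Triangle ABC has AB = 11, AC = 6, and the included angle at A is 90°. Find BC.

By the law of cosines: BC^2 = AB^2 + AC^2 - 2*AB*AC*cos(A)
BC^2 = 11^2 + 6^2 - 2*11*6*cos(90°)
BC^2 = 121 + 36 - 132*(0)
BC^2 = 157
BC = sqrt(157)

sqrt(157)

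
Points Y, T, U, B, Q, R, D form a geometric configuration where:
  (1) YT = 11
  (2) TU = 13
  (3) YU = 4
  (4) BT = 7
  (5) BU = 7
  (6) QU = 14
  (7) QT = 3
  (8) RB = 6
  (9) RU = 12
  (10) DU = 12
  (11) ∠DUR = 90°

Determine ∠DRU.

Step 1: By the law of cosines on triangle RUD: RD² = 12² + 12² − 2·12·12·cos(90°) = 288, so RD = 12·√2.
Step 2: By the inverse law of cosines on triangle DRU: cos(∠DRU) = ((12·√2)² + 12² − 12²) / (2·12·√2·12) = 288/407.29 = 0.7071, so ∠DRU = 45°.

Therefore, the measure of angle ∠DRU = 45°.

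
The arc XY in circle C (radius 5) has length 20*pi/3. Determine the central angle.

Arc length L = 2πr × θ/360, so θ = 360L / (2πr).
θ = 360 × 20*pi/3 / (2π × 5)
θ = 240°
θ = 240°

240°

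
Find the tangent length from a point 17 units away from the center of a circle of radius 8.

tangent = √(d² - r²) = √(17² - 8²) = √(289 - 64) = √225 = 15

15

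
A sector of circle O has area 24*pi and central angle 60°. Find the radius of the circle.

The sector covers 60°/360° = 1/6 of the full circle.
Full circle area = 24*pi / 1/6 = 144*pi.
Since full area = πr², we get r² = 144*pi/π = 144, so r = 12.

12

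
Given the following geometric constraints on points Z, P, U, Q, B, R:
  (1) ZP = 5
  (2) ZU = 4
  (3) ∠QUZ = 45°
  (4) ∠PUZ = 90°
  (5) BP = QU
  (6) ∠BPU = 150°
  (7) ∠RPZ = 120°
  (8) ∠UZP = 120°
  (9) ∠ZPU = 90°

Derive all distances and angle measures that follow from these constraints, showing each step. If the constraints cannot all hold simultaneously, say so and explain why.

These constraints are not satisfiable: (4), (8) and (9) are the three interior angles of triangle PUZ, which must sum to 180°, but 90° + 120° + 90° = 300°. No planar figure meets all of them, so nothing further can be derived.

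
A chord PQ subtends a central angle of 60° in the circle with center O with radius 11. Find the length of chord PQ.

Chord length = 2r sin(θ/2)
= 2 × 11 × sin(60°/2)
= 2 × 11 × sin(30°)
= 11

11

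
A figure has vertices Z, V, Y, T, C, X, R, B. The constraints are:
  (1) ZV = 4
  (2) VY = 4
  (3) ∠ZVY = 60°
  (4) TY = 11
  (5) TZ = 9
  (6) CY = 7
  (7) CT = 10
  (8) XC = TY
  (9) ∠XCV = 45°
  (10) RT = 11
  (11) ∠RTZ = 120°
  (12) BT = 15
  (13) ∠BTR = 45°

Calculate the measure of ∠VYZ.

Step 1: By the law of cosines on triangle YVZ: YZ² = 4² + 4² − 2·4·4·cos(60°) = 16, so YZ = 4.
Step 2: By the inverse law of cosines on triangle VYZ: cos(∠VYZ) = (4² + 4² − 4²) / (2·4·4) = 16/32 = 0.5, so ∠VYZ = 60°.

Therefore, the measure of angle ∠VYZ = 60°.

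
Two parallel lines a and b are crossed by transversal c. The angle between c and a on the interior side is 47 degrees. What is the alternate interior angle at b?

Alternate interior angles lie on opposite sides of the transversal, between the parallel lines.
By the alternate interior angle theorem, they are equal: 47 degrees.

47 degrees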